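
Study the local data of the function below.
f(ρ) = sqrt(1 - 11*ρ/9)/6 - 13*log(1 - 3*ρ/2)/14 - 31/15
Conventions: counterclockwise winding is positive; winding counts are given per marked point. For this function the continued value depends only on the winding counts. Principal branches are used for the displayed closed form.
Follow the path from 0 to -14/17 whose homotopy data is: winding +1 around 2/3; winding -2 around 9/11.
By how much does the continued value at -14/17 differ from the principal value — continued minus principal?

Continued minus principal equals -(13/7)*pi*i.

The rational part is single-valued and drops out of the difference; each branch term changes only by its own monodromy.
(1/6)*sqrt(1 - ρ/(9/11)): winding -2 is even, the square root returns to the same sheet, contribution 0.
(-13/14)*log(1 - ρ/(2/3)): each positive loop around 2/3 adds 2*pi*i to the log, so winding +1 contributes (-13/14)*(1)*2*pi*i = -(13/7)*pi*i.
Summing the contributions at ρ = -14/17 gives -(13/7)*pi*i.


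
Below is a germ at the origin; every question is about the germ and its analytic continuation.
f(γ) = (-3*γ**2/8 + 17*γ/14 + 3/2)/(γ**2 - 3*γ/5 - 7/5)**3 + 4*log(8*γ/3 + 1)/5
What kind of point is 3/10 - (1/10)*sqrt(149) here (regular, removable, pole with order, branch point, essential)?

The denominator factor γ**2 - 3*γ/5 - 7/5 vanishes at 3/10 - (1/10)*sqrt(149) and appears to the power 3; the numerator there equals 3561/2800 - (277/2800)*sqrt(149), nonzero, and no other factor vanishes.
The branch terms are analytic at this point.
Hence a pole whose order is the multiplicity, 3.

The point is a pole of order 3.


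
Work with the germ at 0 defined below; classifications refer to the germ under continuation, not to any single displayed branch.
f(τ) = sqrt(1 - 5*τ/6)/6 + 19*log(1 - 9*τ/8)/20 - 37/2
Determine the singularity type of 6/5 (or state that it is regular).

The point is an algebraic (square-root) branch point.

The term (1/6)*sqrt(1 - τ/(6/5)) has argument 1 - 6/5/(6/5) = 0 at 6/5: a square-root (algebraic, two-sheeted) branch point; the remaining terms are analytic or single-valued there.


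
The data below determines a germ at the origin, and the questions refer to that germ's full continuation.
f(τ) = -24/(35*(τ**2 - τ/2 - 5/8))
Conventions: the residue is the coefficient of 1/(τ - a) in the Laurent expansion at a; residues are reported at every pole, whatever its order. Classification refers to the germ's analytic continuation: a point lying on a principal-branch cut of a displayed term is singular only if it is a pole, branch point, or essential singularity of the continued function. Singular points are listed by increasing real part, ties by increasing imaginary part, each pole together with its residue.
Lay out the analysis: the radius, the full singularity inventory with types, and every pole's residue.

Radius of convergence at 0: -1/4 + (1/4)*sqrt(11).
At 1/4 - (1/4)*sqrt(11): a pole of order 1; residue (48/385)*sqrt(11).
At 1/4 + (1/4)*sqrt(11): a pole of order 1; residue -(48/385)*sqrt(11).

Denominator factor (τ**2 - τ/2 - 5/8): discriminant 11/4, real irrational roots 1/4 + (1/4)*sqrt(11) and 1/4 - (1/4)*sqrt(11); poles of order 1, moduli 1/4 + (1/4)*sqrt(11) and -1/4 + (1/4)*sqrt(11).
The radius of convergence is the smallest modulus among the singular points: -1/4 + (1/4)*sqrt(11).
The factor τ**2 - τ/2 - 5/8 splits as (τ - a)(τ - a') with a = 1/4 - (1/4)*sqrt(11), a' = 1/4 + (1/4)*sqrt(11). At the order-1 pole a set g(τ) = (τ - a)*f(τ) = [-24/35] / (τ - a').
Simple pole: residue = g(a) at a = 1/4 - (1/4)*sqrt(11), which is (48/385)*sqrt(11).
The factor τ**2 - τ/2 - 5/8 splits as (τ - a)(τ - a') with a = 1/4 + (1/4)*sqrt(11), a' = 1/4 - (1/4)*sqrt(11). At the order-1 pole a set g(τ) = (τ - a)*f(τ) = [-24/35] / (τ - a').
Simple pole: residue = g(a) at a = 1/4 + (1/4)*sqrt(11), which is -(48/385)*sqrt(11).
List the singular points by increasing real part (a conjugate pair: the negative imaginary part first).


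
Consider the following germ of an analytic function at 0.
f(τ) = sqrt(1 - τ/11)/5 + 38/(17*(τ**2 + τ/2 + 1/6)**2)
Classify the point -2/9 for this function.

The point is a regular point.

Denominator factors: τ**2 + τ/2 + 1/6 = 17/162 at τ = -2/9 — none vanishes.
Branch term sqrt(1 - τ/(11)): argument at -2/9 is 101/99, nonzero, so -2/9 is not its branch point (a point on a principal cut is still regular for the continued germ).
So the germ continues analytically to -2/9.


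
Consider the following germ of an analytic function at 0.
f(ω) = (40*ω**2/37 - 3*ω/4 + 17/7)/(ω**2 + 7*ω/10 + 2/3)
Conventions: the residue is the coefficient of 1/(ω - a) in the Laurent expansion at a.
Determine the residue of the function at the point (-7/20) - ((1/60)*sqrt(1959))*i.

The residue is (-223/296) + ((138941/4059048)*sqrt(1959))*i.

The factor ω**2 + 7*ω/10 + 2/3 splits as (ω - a)(ω - a') with a = (-7/20) - ((1/60)*sqrt(1959))*i, a' = (-7/20) + ((1/60)*sqrt(1959))*i. At the order-1 pole a set g(ω) = (ω - a)*f(ω) = [40*ω**2/37 - 3*ω/4 + 17/7] / (ω - a').
Simple pole: residue = g(a) at a = (-7/20) - ((1/60)*sqrt(1959))*i, which is (-223/296) + ((138941/4059048)*sqrt(1959))*i.


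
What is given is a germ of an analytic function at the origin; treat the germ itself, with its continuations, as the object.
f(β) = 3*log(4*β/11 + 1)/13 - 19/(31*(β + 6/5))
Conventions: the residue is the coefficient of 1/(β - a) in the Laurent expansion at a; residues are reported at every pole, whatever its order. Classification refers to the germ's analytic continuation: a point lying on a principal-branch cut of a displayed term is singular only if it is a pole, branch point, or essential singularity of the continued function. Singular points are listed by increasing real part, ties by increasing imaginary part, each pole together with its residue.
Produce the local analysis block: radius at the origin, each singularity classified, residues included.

Denominator factor (β + 6/5): pole of order 1 at -6/5, modulus 6/5.
Branch term (3/13)*log(1 - β/(-11/4)): its argument vanishes at β = -11/4, a logarithmic branch point, modulus 11/4.
The radius of convergence is the smallest modulus among the singular points: 6/5.
The branch term is analytic at -6/5 and contributes nothing to the residue; only the rational part matters.
At the order-1 pole -6/5 set g(β) = (β - (-6/5))*(rational part) = -19/31.
Simple pole: residue = g(a) at a = -6/5, which is -19/31.
List the singular points by increasing real part (a conjugate pair: the negative imaginary part first).

Radius of convergence at 0: 6/5.
At -11/4: a logarithmic branch point.
At -6/5: a pole of order 1; residue -19/31.


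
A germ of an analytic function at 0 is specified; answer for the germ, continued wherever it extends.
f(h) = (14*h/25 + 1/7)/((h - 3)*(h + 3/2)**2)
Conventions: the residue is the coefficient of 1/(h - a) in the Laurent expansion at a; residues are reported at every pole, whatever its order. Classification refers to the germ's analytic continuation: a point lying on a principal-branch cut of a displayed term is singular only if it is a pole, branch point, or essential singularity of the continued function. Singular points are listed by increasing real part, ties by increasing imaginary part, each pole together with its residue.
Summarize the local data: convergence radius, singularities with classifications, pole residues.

Denominator factor (h + 3/2)^2: pole of order 2 at -3/2, modulus 3/2.
Denominator factor (h - 3): pole of order 1 at 3, modulus 3.
The radius of convergence is the smallest modulus among the singular points: 3/2.
At the order-2 pole -3/2 set g(h) = (h - (-3/2))^2*f(h) = (14*h/25 + 1/7)/(h - 3).
Order-2 pole: residue = g'(a); g'(-3/2) = -1276/14175, so the residue is -1276/14175.
At the order-1 pole 3 set g(h) = (h - (3))*f(h) = (14*h/25 + 1/7)/(h + 3/2)**2.
Simple pole: residue = g(a) at a = 3, which is 1276/14175.
List the singular points by increasing real part (a conjugate pair: the negative imaginary part first).

Radius of convergence at 0: 3/2.
At -3/2: a pole of order 2; residue -1276/14175.
At 3: a pole of order 1; residue 1276/14175.


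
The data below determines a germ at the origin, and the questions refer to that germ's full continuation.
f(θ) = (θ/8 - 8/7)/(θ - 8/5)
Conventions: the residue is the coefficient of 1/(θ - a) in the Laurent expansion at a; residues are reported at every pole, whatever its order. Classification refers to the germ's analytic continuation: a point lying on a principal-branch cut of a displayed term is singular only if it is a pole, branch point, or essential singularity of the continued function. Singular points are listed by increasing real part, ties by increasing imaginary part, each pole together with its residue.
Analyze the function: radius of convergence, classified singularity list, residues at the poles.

Denominator factor (θ - 8/5): pole of order 1 at 8/5, modulus 8/5.
The radius of convergence is the smallest modulus among the singular points: 8/5.
At the order-1 pole 8/5 set g(θ) = (θ - (8/5))*f(θ) = θ/8 - 8/7.
Simple pole: residue = g(a) at a = 8/5, which is -33/35.

Radius of convergence at 0: 8/5.
At 8/5: a pole of order 1; residue -33/35.


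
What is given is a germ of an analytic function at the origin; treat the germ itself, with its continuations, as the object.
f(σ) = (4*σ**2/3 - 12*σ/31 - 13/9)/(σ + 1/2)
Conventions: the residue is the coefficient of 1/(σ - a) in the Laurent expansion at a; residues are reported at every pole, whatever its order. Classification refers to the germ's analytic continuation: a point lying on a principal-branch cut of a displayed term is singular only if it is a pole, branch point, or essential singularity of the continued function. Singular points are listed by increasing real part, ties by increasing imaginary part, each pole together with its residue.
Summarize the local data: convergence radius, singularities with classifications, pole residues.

Denominator factor (σ + 1/2): pole of order 1 at -1/2, modulus 1/2.
The radius of convergence is the smallest modulus among the singular points: 1/2.
At the order-1 pole -1/2 set g(σ) = (σ - (-1/2))*f(σ) = 4*σ**2/3 - 12*σ/31 - 13/9.
Simple pole: residue = g(a) at a = -1/2, which is -256/279.

Radius of convergence at 0: 1/2.
At -1/2: a pole of order 1; residue -256/279.


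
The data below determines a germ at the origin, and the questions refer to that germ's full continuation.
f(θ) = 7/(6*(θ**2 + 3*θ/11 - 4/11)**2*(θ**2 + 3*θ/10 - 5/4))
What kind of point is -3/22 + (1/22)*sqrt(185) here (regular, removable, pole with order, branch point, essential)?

The point is a pole of order 2.

The denominator factor θ**2 + 3*θ/11 - 4/11 vanishes at -3/22 + (1/22)*sqrt(185) and appears to the power 2; the numerator there equals 7/6, nonzero, and no other factor vanishes.
Hence a pole whose order is the multiplicity, 2.


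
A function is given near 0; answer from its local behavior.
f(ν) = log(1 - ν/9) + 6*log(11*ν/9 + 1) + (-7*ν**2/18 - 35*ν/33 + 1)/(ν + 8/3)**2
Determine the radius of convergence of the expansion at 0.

Denominator factor (ν + 8/3)^2: pole of order 2 at -8/3, modulus 8/3.
Branch term (1)*log(1 - ν/(9)): its argument vanishes at ν = 9, a logarithmic branch point, modulus 9.
Branch term (6)*log(1 - ν/(-9/11)): its argument vanishes at ν = -9/11, a logarithmic branch point, modulus 9/11.
The radius of convergence is the smallest modulus among the singular points: 9/11.

The radius of convergence is 9/11.


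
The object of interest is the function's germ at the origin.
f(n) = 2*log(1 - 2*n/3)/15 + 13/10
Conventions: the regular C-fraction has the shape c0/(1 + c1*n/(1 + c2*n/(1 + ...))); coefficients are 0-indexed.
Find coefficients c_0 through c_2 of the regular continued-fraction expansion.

The regular C-fraction coefficients are [13/10, 8/117, -47/117].

Taylor coefficients (expand at 0): a_0 = 13/10, a_1 = -4/45, a_2 = -4/135.
c0 = a_0 = 13/10. Peel one level at a time: if S = 1 + c*n/S' with S'(0) = 1, then c is the n-coefficient of S and S' = c*n/(S - 1).
S_1 = c0/f = 1 + (8/117)*n + (376/13689)*n^2 + ...; c1 = 8/117.
S_2 = c1*n/(S_1 - 1) = 1 + (-47/117)*n + ...; c2 = -47/117.


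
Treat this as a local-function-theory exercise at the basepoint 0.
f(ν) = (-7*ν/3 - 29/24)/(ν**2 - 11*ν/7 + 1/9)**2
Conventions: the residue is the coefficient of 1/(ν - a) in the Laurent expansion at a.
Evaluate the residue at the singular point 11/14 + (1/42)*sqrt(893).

The factor ν**2 - 11*ν/7 + 1/9 splits as (ν - a)(ν - a') with a = 11/14 + (1/42)*sqrt(893), a' = 11/14 - (1/42)*sqrt(893). At the order-2 pole a set g(ν) = (ν - a)^2*f(ν) = [-7*ν/3 - 29/24] / (ν - a')^2.
Order-2 pole: residue = g'(a); g'(11/14 + (1/42)*sqrt(893)) = (225351/3189796)*sqrt(893), so the residue is (225351/3189796)*sqrt(893).

The residue is (225351/3189796)*sqrt(893).


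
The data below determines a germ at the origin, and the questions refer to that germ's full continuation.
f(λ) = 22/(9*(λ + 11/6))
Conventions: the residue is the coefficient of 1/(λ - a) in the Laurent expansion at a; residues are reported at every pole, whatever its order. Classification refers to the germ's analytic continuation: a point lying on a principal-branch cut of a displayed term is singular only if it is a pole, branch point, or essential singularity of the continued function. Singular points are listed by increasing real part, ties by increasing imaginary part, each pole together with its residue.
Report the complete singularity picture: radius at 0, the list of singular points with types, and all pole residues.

Denominator factor (λ + 11/6): pole of order 1 at -11/6, modulus 11/6.
The radius of convergence is the smallest modulus among the singular points: 11/6.
At the order-1 pole -11/6 set g(λ) = (λ - (-11/6))*f(λ) = 22/9.
Simple pole: residue = g(a) at a = -11/6, which is 22/9.

Radius of convergence at 0: 11/6.
At -11/6: a pole of order 1; residue 22/9.


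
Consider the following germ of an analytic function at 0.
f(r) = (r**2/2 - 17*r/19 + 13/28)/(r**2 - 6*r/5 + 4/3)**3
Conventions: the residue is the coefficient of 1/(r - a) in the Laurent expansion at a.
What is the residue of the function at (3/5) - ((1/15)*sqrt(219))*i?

The residue is ((12104625/3311312704)*sqrt(219))*i.

The factor r**2 - 6*r/5 + 4/3 splits as (r - a)(r - a') with a = (3/5) - ((1/15)*sqrt(219))*i, a' = (3/5) + ((1/15)*sqrt(219))*i. At the order-3 pole a set g(r) = (r - a)^3*f(r) = [r**2/2 - 17*r/19 + 13/28] / (r - a')^3.
Order-3 pole: residue = g''(a)/2; g''((3/5) - ((1/15)*sqrt(219))*i) = ((12104625/1655656352)*sqrt(219))*i, so the residue is ((12104625/3311312704)*sqrt(219))*i.


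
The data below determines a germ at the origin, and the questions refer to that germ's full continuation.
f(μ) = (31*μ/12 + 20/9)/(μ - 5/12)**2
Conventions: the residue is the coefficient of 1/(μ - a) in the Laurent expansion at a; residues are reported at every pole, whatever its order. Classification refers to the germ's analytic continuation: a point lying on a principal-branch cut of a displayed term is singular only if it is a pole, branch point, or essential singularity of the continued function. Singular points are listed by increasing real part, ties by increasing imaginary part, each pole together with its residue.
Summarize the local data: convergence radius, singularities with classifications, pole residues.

Radius of convergence at 0: 5/12.
At 5/12: a pole of order 2; residue 31/12.

Denominator factor (μ - 5/12)^2: pole of order 2 at 5/12, modulus 5/12.
The radius of convergence is the smallest modulus among the singular points: 5/12.
At the order-2 pole 5/12 set g(μ) = (μ - (5/12))^2*f(μ) = 31*μ/12 + 20/9.
Order-2 pole: residue = g'(a); g'(5/12) = 31/12, so the residue is 31/12.


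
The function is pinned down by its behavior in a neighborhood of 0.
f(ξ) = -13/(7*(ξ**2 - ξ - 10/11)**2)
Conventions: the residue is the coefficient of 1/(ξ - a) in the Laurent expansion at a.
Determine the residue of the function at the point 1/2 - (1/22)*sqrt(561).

The factor ξ**2 - ξ - 10/11 splits as (ξ - a)(ξ - a') with a = 1/2 - (1/22)*sqrt(561), a' = 1/2 + (1/22)*sqrt(561). At the order-2 pole a set g(ξ) = (ξ - a)^2*f(ξ) = [-13/7] / (ξ - a')^2.
Order-2 pole: residue = g'(a); g'(1/2 - (1/22)*sqrt(561)) = -(286/18207)*sqrt(561), so the residue is -(286/18207)*sqrt(561).

The residue is -(286/18207)*sqrt(561).


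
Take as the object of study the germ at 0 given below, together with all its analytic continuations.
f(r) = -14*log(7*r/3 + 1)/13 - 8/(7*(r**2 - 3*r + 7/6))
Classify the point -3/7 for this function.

The point is a logarithmic branch point.

The term (-14/13)*log(1 - r/(-3/7)) has argument 1 - -3/7/(-3/7) = 0 at -3/7: a logarithmic (infinitely-sheeted) branch point; the remaining terms are analytic or single-valued there.


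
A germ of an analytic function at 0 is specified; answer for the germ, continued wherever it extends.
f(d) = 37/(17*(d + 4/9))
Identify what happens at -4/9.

The denominator factor d + 4/9 vanishes at -4/9 and appears to the power 1; the numerator there equals 37/17, nonzero, and no other factor vanishes.
Hence a pole whose order is the multiplicity, 1.

The point is a pole of order 1.


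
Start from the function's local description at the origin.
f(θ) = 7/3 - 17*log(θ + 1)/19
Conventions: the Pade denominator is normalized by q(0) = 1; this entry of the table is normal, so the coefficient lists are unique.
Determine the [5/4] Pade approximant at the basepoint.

Taylor coefficients needed (expand at 0): a_0 = 7/3, a_1 = -17/19, a_2 = 17/38, a_3 = -17/57, a_4 = 17/76, a_5 = -17/95, a_6 = 17/114, a_7 = -17/133, a_8 = 17/152, a_9 = -17/171.
Write the denominator as Q(θ) = 1 + q1*θ + q2*θ^2 + q3*θ^3 + q4*θ^4. Requiring Q*f - P = O(θ^10) with deg P <= 5 kills the coefficients of θ^6..θ^9 in Q*f:
  θ^6: a_6 + q1*a_5 + q2*a_4 + q3*a_3 + q4*a_2 = 0, i.e. 17/114 + (-17/95)*q1 + (17/76)*q2 + (-17/57)*q3 + (17/38)*q4 = 0.
  θ^7: a_7 + q1*a_6 + q2*a_5 + q3*a_4 + q4*a_3 = 0, i.e. -17/133 + (17/114)*q1 + (-17/95)*q2 + (17/76)*q3 + (-17/57)*q4 = 0.
  θ^8: a_8 + q1*a_7 + q2*a_6 + q3*a_5 + q4*a_4 = 0, i.e. 17/152 + (-17/133)*q1 + (17/114)*q2 + (-17/95)*q3 + (17/76)*q4 = 0.
  θ^9: a_9 + q1*a_8 + q2*a_7 + q3*a_6 + q4*a_5 = 0, i.e. -17/171 + (17/152)*q1 + (-17/133)*q2 + (17/114)*q3 + (-17/95)*q4 = 0.
Solving this linear system: q1 = 20/9, q2 = 5/3, q3 = 10/21, q4 = 5/126.
The numerator is Q*f truncated at degree 5: P0 = a_0 = 7/3; P1 = a_1 + q1*a_0 = 2201/513; P2 = a_2 + q1*a_1 + q2*a_0 = 803/342; P3 = a_3 + q1*a_2 + q2*a_1 + q3*a_0 = 6/19; P4 = a_4 + q1*a_3 + q2*a_2 + q3*a_1 + q4*a_0 = -43/1596; P5 = a_5 + q1*a_4 + q2*a_3 + q3*a_2 + q4*a_1 = -17/11970.

The Pade approximant has numerator coefficients [7/3, 2201/513, 803/342, 6/19, -43/1596, -17/11970]; denominator coefficients [1, 20/9, 5/3, 10/21, 5/126].


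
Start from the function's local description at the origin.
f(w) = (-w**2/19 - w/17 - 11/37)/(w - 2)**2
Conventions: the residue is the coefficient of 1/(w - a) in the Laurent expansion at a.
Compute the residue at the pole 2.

At the order-2 pole 2 set g(w) = (w - (2))^2*f(w) = -w**2/19 - w/17 - 11/37.
Order-2 pole: residue = g'(a); g'(2) = -87/323, so the residue is -87/323.

The residue is -87/323.


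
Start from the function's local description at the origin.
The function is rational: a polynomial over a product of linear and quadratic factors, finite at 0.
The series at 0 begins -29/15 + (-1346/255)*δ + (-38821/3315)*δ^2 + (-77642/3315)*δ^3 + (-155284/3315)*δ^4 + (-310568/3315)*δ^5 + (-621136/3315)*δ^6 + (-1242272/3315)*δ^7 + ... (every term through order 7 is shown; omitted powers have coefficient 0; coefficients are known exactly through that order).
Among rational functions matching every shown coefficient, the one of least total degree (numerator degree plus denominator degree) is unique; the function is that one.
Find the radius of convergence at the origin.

The radius of convergence is 1/2.

No rational of total degree below 3 reproduces all 8 coefficients; solving the [2/1] Pade equations on them gives f(δ) = (15*δ**2/26 + 12*δ/17 + 29/30)/(δ - 1/2), whose expansion matches every shown term.
Denominator factor (δ - 1/2): pole of order 1 at 1/2, modulus 1/2.
The radius of convergence is the smallest modulus among the singular points: 1/2.


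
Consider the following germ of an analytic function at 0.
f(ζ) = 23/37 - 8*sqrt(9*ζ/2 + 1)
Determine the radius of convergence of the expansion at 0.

The radius of convergence is 2/9.

Branch term (-8)*sqrt(1 - ζ/(-2/9)): its argument vanishes at ζ = -2/9, a square-root branch point, modulus 2/9.
The radius of convergence is the smallest modulus among the singular points: 2/9.


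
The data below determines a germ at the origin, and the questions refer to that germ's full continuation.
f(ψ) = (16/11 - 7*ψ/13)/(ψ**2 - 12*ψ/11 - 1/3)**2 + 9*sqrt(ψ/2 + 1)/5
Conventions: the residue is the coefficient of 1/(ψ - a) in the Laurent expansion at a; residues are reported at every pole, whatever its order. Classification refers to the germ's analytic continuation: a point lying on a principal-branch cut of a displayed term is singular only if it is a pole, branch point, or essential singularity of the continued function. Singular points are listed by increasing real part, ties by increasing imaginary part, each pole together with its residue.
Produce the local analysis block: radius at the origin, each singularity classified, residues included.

Denominator factor (ψ**2 - 12*ψ/11 - 1/3)^2: discriminant 916/363, real irrational roots 6/11 + (1/33)*sqrt(687) and 6/11 - (1/33)*sqrt(687); poles of order 2, moduli 6/11 + (1/33)*sqrt(687) and -6/11 + (1/33)*sqrt(687).
Branch term (9/5)*sqrt(1 - ψ/(-2)): its argument vanishes at ψ = -2, a square-root branch point, modulus 2.
The radius of convergence is the smallest modulus among the singular points: -6/11 + (1/33)*sqrt(687).
The branch term is analytic at 6/11 - (1/33)*sqrt(687) and contributes nothing to the residue; only the rational part matters.
The factor ψ**2 - 12*ψ/11 - 1/3 splits as (ψ - a)(ψ - a') with a = 6/11 - (1/33)*sqrt(687), a' = 6/11 + (1/33)*sqrt(687). At the order-2 pole a set g(ψ) = (ψ - a)^2*(rational part) = [16/11 - 7*ψ/13] / (ψ - a')^2.
Order-2 pole: residue = g'(a); g'(6/11 - (1/33)*sqrt(687)) = (30129/1363466)*sqrt(687), so the residue is (30129/1363466)*sqrt(687).
The branch term is analytic at 6/11 + (1/33)*sqrt(687) and contributes nothing to the residue; only the rational part matters.
The factor ψ**2 - 12*ψ/11 - 1/3 splits as (ψ - a)(ψ - a') with a = 6/11 + (1/33)*sqrt(687), a' = 6/11 - (1/33)*sqrt(687). At the order-2 pole a set g(ψ) = (ψ - a)^2*(rational part) = [16/11 - 7*ψ/13] / (ψ - a')^2.
Order-2 pole: residue = g'(a); g'(6/11 + (1/33)*sqrt(687)) = -(30129/1363466)*sqrt(687), so the residue is -(30129/1363466)*sqrt(687).
List the singular points by increasing real part (a conjugate pair: the negative imaginary part first).

Radius of convergence at 0: -6/11 + (1/33)*sqrt(687).
At -2: an algebraic (square-root) branch point.
At 6/11 - (1/33)*sqrt(687): a pole of order 2; residue (30129/1363466)*sqrt(687).
At 6/11 + (1/33)*sqrt(687): a pole of order 2; residue -(30129/1363466)*sqrt(687).


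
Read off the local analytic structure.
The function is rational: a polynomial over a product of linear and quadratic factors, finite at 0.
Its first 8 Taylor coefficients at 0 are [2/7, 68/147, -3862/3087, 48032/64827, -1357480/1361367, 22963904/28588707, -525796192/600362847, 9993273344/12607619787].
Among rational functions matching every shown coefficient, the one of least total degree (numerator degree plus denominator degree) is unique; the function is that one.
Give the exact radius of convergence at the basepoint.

The radius of convergence is -1/3 + (1/6)*sqrt(67).

No rational of total degree below 4 reproduces all 8 coefficients; solving the [2/2] Pade equations on them gives f(μ) = (13*μ**2/6 - μ - 1/2)/(μ**2 - 2*μ/3 - 7/4), whose expansion matches every shown term.
Denominator factor (μ**2 - 2*μ/3 - 7/4): discriminant 67/9, real irrational roots 1/3 + (1/6)*sqrt(67) and 1/3 - (1/6)*sqrt(67); poles of order 1, moduli 1/3 + (1/6)*sqrt(67) and -1/3 + (1/6)*sqrt(67).
The radius of convergence is the smallest modulus among the singular points: -1/3 + (1/6)*sqrt(67).


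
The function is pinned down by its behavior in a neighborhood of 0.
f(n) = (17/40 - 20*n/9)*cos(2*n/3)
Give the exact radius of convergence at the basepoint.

The factor cos(2*n/3) is entire and contributes no finite singular point.
The polynomial part has no poles.
No finite singular points: the Taylor series at 0 converges everywhere.

The radius of convergence is infinite.


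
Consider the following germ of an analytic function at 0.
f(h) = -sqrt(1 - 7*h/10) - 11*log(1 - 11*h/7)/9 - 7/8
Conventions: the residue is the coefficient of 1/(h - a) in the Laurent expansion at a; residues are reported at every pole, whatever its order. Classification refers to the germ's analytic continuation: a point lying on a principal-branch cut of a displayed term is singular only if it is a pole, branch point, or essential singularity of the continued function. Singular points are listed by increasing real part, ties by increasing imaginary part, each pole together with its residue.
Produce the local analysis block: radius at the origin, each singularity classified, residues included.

Branch term (-1)*sqrt(1 - h/(10/7)): its argument vanishes at h = 10/7, a square-root branch point, modulus 10/7.
Branch term (-11/9)*log(1 - h/(7/11)): its argument vanishes at h = 7/11, a logarithmic branch point, modulus 7/11.
The radius of convergence is the smallest modulus among the singular points: 7/11.
List the singular points by increasing real part (a conjugate pair: the negative imaginary part first).

Radius of convergence at 0: 7/11.
At 7/11: a logarithmic branch point.
At 10/7: an algebraic (square-root) branch point.


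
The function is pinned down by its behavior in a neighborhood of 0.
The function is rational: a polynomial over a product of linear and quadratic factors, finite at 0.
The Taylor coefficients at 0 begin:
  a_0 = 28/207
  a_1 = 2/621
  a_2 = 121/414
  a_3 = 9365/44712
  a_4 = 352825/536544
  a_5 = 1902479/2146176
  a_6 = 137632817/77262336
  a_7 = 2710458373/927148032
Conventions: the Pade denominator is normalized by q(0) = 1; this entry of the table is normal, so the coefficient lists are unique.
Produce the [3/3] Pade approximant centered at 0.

The Pade approximant has numerator coefficients [28/207, -124787905/5215255497, 43556975/5215255497, -11087230/5215255497]; denominator coefficients [1, -20226317/100777884, -633144629/302333652, -245035639/226750239].

Taylor coefficients needed (read off): a_0 = 28/207, a_1 = 2/621, a_2 = 121/414, a_3 = 9365/44712, a_4 = 352825/536544, a_5 = 1902479/2146176, a_6 = 137632817/77262336.
Write the denominator as Q(θ) = 1 + q1*θ + q2*θ^2 + q3*θ^3. Requiring Q*f - P = O(θ^7) with deg P <= 3 kills the coefficients of θ^4..θ^6 in Q*f:
  θ^4: a_4 + q1*a_3 + q2*a_2 + q3*a_1 = 0, i.e. 352825/536544 + (9365/44712)*q1 + (121/414)*q2 + (2/621)*q3 = 0.
  θ^5: a_5 + q1*a_4 + q2*a_3 + q3*a_2 = 0, i.e. 1902479/2146176 + (352825/536544)*q1 + (9365/44712)*q2 + (121/414)*q3 = 0.
  θ^6: a_6 + q1*a_5 + q2*a_4 + q3*a_3 = 0, i.e. 137632817/77262336 + (1902479/2146176)*q1 + (352825/536544)*q2 + (9365/44712)*q3 = 0.
Solving this linear system: q1 = -20226317/100777884, q2 = -633144629/302333652, q3 = -245035639/226750239.
The numerator is Q*f truncated at degree 3: P0 = a_0 = 28/207; P1 = a_1 + q1*a_0 = -124787905/5215255497; P2 = a_2 + q1*a_1 + q2*a_0 = 43556975/5215255497; P3 = a_3 + q1*a_2 + q2*a_1 + q3*a_0 = -11087230/5215255497.


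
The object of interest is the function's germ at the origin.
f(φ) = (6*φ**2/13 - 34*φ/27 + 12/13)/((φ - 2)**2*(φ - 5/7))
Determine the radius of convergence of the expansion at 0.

The radius of convergence is 5/7.

Denominator factor (φ - 2)^2: pole of order 2 at 2, modulus 2.
Denominator factor (φ - 5/7): pole of order 1 at 5/7, modulus 5/7.
The radius of convergence is the smallest modulus among the singular points: 5/7.


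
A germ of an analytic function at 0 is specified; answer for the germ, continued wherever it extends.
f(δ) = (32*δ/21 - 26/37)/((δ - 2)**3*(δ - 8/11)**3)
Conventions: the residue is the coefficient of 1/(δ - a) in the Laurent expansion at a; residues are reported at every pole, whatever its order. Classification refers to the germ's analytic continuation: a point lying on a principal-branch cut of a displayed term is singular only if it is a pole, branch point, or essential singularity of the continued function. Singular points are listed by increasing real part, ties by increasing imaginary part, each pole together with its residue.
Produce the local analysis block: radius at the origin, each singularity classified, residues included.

Denominator factor (δ - 2)^3: pole of order 3 at 2, modulus 2.
Denominator factor (δ - 8/11)^3: pole of order 3 at 8/11, modulus 8/11.
The radius of convergence is the smallest modulus among the singular points: 8/11.
At the order-3 pole 8/11 set g(δ) = (δ - (8/11))^3*f(δ) = (32*δ/21 - 26/37)/(δ - 2)**3.
Order-3 pole: residue = g''(a)/2; g''(8/11) = -86045157/17412052, so the residue is -86045157/34824104.
At the order-3 pole 2 set g(δ) = (δ - (2))^3*f(δ) = (32*δ/21 - 26/37)/(δ - 8/11)**3.
Order-3 pole: residue = g''(a)/2; g''(2) = 86045157/17412052, so the residue is 86045157/34824104.
List the singular points by increasing real part (a conjugate pair: the negative imaginary part first).

Radius of convergence at 0: 8/11.
At 8/11: a pole of order 3; residue -86045157/34824104.
At 2: a pole of order 3; residue 86045157/34824104.


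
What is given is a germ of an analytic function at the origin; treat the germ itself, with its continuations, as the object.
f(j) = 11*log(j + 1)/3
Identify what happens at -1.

The point is a logarithmic branch point.

The term (11/3)*log(1 - j/(-1)) has argument 1 - -1/(-1) = 0 at -1: a logarithmic (infinitely-sheeted) branch point; the remaining terms are analytic or single-valued there.


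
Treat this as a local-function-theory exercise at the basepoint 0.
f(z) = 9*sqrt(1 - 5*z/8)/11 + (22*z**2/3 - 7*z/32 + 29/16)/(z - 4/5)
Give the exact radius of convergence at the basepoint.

Denominator factor (z - 4/5): pole of order 1 at 4/5, modulus 4/5.
Branch term (9/11)*sqrt(1 - z/(8/5)): its argument vanishes at z = 8/5, a square-root branch point, modulus 8/5.
The radius of convergence is the smallest modulus among the singular points: 4/5.

The radius of convergence is 4/5.


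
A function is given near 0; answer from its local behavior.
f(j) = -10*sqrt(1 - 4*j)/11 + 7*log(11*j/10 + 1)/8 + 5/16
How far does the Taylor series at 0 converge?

Branch term (-10/11)*sqrt(1 - j/(1/4)): its argument vanishes at j = 1/4, a square-root branch point, modulus 1/4.
Branch term (7/8)*log(1 - j/(-10/11)): its argument vanishes at j = -10/11, a logarithmic branch point, modulus 10/11.
The radius of convergence is the smallest modulus among the singular points: 1/4.

The radius of convergence is 1/4.


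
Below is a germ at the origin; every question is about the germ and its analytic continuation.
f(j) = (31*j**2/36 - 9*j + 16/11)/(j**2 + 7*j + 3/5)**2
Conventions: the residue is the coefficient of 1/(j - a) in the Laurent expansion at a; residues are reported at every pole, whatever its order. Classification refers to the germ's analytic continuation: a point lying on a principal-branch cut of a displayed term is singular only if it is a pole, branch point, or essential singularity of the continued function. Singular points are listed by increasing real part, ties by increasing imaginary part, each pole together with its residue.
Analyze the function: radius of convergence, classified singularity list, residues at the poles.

Radius of convergence at 0: 7/2 - (1/10)*sqrt(1165).
At -7/2 - (1/10)*sqrt(1165): a pole of order 2; residue (22091/3583074)*sqrt(1165).
At -7/2 + (1/10)*sqrt(1165): a pole of order 2; residue -(22091/3583074)*sqrt(1165).

Denominator factor (j**2 + 7*j + 3/5)^2: discriminant 233/5, real irrational roots -7/2 + (1/10)*sqrt(1165) and -7/2 - (1/10)*sqrt(1165); poles of order 2, moduli 7/2 - (1/10)*sqrt(1165) and 7/2 + (1/10)*sqrt(1165).
The radius of convergence is the smallest modulus among the singular points: 7/2 - (1/10)*sqrt(1165).
The factor j**2 + 7*j + 3/5 splits as (j - a)(j - a') with a = -7/2 - (1/10)*sqrt(1165), a' = -7/2 + (1/10)*sqrt(1165). At the order-2 pole a set g(j) = (j - a)^2*f(j) = [31*j**2/36 - 9*j + 16/11] / (j - a')^2.
Order-2 pole: residue = g'(a); g'(-7/2 - (1/10)*sqrt(1165)) = (22091/3583074)*sqrt(1165), so the residue is (22091/3583074)*sqrt(1165).
The factor j**2 + 7*j + 3/5 splits as (j - a)(j - a') with a = -7/2 + (1/10)*sqrt(1165), a' = -7/2 - (1/10)*sqrt(1165). At the order-2 pole a set g(j) = (j - a)^2*f(j) = [31*j**2/36 - 9*j + 16/11] / (j - a')^2.
Order-2 pole: residue = g'(a); g'(-7/2 + (1/10)*sqrt(1165)) = -(22091/3583074)*sqrt(1165), so the residue is -(22091/3583074)*sqrt(1165).
List the singular points by increasing real part (a conjugate pair: the negative imaginary part first).


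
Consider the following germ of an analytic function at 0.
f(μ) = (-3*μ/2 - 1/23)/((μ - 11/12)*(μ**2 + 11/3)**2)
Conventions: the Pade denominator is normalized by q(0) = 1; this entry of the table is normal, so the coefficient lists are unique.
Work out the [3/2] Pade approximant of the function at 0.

Taylor coefficients needed (expand at 0): a_0 = 108/30613, a_1 = 42282/336743, a_2 = 500256/3704173, a_3 = 3297996/40745903, a_4 = 39928788/448204933, a_5 = 613046718/4930254263.
Write the denominator as Q(μ) = 1 + q1*μ + q2*μ^2. Requiring Q*f - P = O(μ^6) with deg P <= 3 kills the coefficients of μ^4..μ^5 in Q*f:
  μ^4: a_4 + q1*a_3 + q2*a_2 = 0, i.e. 39928788/448204933 + (3297996/40745903)*q1 + (500256/3704173)*q2 = 0.
  μ^5: a_5 + q1*a_4 + q2*a_3 = 0, i.e. 613046718/4930254263 + (39928788/448204933)*q1 + (3297996/40745903)*q2 = 0.
Solving this linear system: q1 = -1530765/875413, q2 = 7479387/19259086.
The numerator is Q*f truncated at degree 3: P0 = a_0 = 108/30613; P1 = a_1 + q1*a_0 = 3199605786/26799018169; P2 = a_2 + q1*a_1 + q2*a_0 = -2228004144/26799018169; P3 = a_3 + q1*a_2 + q2*a_1 = -31380749055/294789199859.

The Pade approximant has numerator coefficients [108/30613, 3199605786/26799018169, -2228004144/26799018169, -31380749055/294789199859]; denominator coefficients [1, -1530765/875413, 7479387/19259086].


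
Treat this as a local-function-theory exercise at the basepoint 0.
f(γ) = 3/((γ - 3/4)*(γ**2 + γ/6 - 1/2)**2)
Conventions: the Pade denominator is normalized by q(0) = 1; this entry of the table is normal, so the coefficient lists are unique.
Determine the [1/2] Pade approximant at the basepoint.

Taylor coefficients needed (expand at 0): a_0 = -16, a_1 = -32, a_2 = -112, a_3 = -5824/27.
Write the denominator as Q(γ) = 1 + q1*γ + q2*γ^2. Requiring Q*f - P = O(γ^4) with deg P <= 1 kills the coefficients of γ^2..γ^3 in Q*f:
  γ^2: a_2 + q1*a_1 + q2*a_0 = 0, i.e. -112 + (-32)*q1 + (-16)*q2 = 0.
  γ^3: a_3 + q1*a_2 + q2*a_1 = 0, i.e. -5824/27 + (-112)*q1 + (-32)*q2 = 0.
Solving this linear system: q1 = 14/81, q2 = -595/81.
The numerator is Q*f truncated at degree 1: P0 = a_0 = -16; P1 = a_1 + q1*a_0 = -2816/81.

The Pade approximant has numerator coefficients [-16, -2816/81]; denominator coefficients [1, 14/81, -595/81].


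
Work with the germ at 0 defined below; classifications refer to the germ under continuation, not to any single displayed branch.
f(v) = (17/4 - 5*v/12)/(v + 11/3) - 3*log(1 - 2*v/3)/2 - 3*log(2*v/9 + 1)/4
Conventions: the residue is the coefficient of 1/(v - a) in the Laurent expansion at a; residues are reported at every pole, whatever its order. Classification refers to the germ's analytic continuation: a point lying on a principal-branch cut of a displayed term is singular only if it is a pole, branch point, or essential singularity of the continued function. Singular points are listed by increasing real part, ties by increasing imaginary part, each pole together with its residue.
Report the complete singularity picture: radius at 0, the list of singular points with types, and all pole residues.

Radius of convergence at 0: 3/2.
At -9/2: a logarithmic branch point.
At -11/3: a pole of order 1; residue 52/9.
At 3/2: a logarithmic branch point.

Denominator factor (v + 11/3): pole of order 1 at -11/3, modulus 11/3.
Branch term (-3/2)*log(1 - v/(3/2)): its argument vanishes at v = 3/2, a logarithmic branch point, modulus 3/2.
Branch term (-3/4)*log(1 - v/(-9/2)): its argument vanishes at v = -9/2, a logarithmic branch point, modulus 9/2.
The radius of convergence is the smallest modulus among the singular points: 3/2.
The branch terms are analytic at -11/3 and contribute nothing to the residue; only the rational part matters.
At the order-1 pole -11/3 set g(v) = (v - (-11/3))*(rational part) = 17/4 - 5*v/12.
Simple pole: residue = g(a) at a = -11/3, which is 52/9.
List the singular points by increasing real part (a conjugate pair: the negative imaginary part first).


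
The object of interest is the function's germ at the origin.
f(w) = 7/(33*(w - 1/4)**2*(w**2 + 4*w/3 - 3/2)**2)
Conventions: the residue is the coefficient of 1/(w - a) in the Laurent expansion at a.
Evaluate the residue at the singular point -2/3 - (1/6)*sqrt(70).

The residue is -43008/148877 + (10172136/286588225)*sqrt(70).

The factor w**2 + 4*w/3 - 3/2 splits as (w - a)(w - a') with a = -2/3 - (1/6)*sqrt(70), a' = -2/3 + (1/6)*sqrt(70). At the order-2 pole a set g(w) = (w - a)^2*f(w) = [7/(33*(w - 1/4)**2)] / (w - a')^2.
Order-2 pole: residue = g'(a); g'(-2/3 - (1/6)*sqrt(70)) = -43008/148877 + (10172136/286588225)*sqrt(70), so the residue is -43008/148877 + (10172136/286588225)*sqrt(70).


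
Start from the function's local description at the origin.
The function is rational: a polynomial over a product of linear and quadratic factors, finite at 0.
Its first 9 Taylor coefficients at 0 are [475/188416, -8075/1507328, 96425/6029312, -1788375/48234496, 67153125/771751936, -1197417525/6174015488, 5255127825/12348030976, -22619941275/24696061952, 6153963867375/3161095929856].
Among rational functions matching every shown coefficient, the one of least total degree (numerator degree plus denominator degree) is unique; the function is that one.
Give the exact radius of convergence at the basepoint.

The radius of convergence is -1/2 + (1/10)*sqrt(105).

No rational of total degree below 7 reproduces all 9 coefficients; solving the [0/7] Pade equations on them gives f(γ) = -19/(23*(γ - 8)**3*(γ**2 - γ - 4/5)**2), whose expansion matches every shown term.
Denominator factor (γ - 8)^3: pole of order 3 at 8, modulus 8.
Denominator factor (γ**2 - γ - 4/5)^2: discriminant 21/5, real irrational roots 1/2 + (1/10)*sqrt(105) and 1/2 - (1/10)*sqrt(105); poles of order 2, moduli 1/2 + (1/10)*sqrt(105) and -1/2 + (1/10)*sqrt(105).
The radius of convergence is the smallest modulus among the singular points: -1/2 + (1/10)*sqrt(105).


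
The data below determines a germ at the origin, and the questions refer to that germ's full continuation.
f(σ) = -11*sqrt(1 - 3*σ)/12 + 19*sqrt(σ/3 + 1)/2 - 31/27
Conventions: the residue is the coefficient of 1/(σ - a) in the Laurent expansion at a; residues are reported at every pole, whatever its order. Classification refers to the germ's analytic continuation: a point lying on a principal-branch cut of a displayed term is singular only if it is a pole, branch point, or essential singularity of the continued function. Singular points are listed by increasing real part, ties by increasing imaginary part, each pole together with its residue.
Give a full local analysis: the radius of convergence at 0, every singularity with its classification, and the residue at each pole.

Radius of convergence at 0: 1/3.
At -3: an algebraic (square-root) branch point.
At 1/3: an algebraic (square-root) branch point.

Branch term (19/2)*sqrt(1 - σ/(-3)): its argument vanishes at σ = -3, a square-root branch point, modulus 3.
Branch term (-11/12)*sqrt(1 - σ/(1/3)): its argument vanishes at σ = 1/3, a square-root branch point, modulus 1/3.
The radius of convergence is the smallest modulus among the singular points: 1/3.
List the singular points by increasing real part (a conjugate pair: the negative imaginary part first).
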